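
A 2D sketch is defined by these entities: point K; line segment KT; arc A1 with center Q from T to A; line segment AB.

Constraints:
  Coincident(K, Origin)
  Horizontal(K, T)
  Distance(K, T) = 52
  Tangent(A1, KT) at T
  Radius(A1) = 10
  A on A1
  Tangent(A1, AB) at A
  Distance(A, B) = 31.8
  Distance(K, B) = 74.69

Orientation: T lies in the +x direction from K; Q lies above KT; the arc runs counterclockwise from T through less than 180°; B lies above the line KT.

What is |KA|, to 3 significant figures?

62.8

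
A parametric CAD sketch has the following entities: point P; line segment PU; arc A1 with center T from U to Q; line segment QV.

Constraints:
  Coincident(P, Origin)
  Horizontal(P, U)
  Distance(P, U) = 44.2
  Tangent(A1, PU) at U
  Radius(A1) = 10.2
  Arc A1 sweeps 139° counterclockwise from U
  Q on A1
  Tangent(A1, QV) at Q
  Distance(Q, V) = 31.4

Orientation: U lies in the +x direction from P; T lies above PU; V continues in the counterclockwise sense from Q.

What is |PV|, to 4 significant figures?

47.13

P is at the origin; P and U share the same y with |PU| = 44.2 and U on the +x side, so U = (44.20, 0.000). The tangent condition forces TU to be normal to PU, so T = U + (0, 10.2) = (44.20, 10.20). On A1, U sits at bearing -90° from T; a 139° counterclockwise sweep puts Q at bearing 49°, so Q = T + 10.2·(cos 49°, sin 49°) = (50.89, 17.90). The tangent condition forces TQ to be normal to QV, so QV runs along (−sin 49°, cos 49°); with |QV| = 31.4, V = (27.19, 38.50). Then |PV| = |V − P| = 47.13.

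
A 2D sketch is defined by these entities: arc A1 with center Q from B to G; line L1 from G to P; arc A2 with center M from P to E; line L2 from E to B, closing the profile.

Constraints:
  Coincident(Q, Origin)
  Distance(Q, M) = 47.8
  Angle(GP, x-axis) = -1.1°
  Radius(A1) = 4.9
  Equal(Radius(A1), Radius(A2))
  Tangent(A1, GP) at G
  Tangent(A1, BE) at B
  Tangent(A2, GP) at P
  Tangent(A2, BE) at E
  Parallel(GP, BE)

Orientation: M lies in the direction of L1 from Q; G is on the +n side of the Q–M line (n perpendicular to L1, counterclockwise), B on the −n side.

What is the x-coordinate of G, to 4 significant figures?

0.09407

The slot axis is L1's direction at -1.1°, so u = (cos -1.1°, sin -1.1°) = (0.9998, -0.01920) and n = (−sin -1.1°, cos -1.1°) = (0.01920, 0.9998). Q is at the origin and M lies 47.8 along u from Q, so M = 47.8·u = (47.79, -0.9176). Tangency of A1 to both parallel lines with radius 4.9 puts G and B at Q ± 4.9·n: G = (0.09407, 4.899), B = (-0.09407, -4.899). So G.x = 0.09407.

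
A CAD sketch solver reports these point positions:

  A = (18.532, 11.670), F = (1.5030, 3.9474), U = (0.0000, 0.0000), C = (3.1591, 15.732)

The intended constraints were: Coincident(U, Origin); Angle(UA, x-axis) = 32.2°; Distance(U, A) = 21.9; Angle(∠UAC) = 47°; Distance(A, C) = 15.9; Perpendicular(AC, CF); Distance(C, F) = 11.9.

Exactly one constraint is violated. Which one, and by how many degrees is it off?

Perpendicular(AC, CF) — off by 6.80°.

U = (0.00, 0.00) ✓; UA at 32.20° ✓; |UA| = 21.90 ✓; ∠UAC = 47.00° ✓; |AC| = 15.90 ✓; ∠(AC, CF) = 96.80° ✗; |CF| = 11.90 ✓.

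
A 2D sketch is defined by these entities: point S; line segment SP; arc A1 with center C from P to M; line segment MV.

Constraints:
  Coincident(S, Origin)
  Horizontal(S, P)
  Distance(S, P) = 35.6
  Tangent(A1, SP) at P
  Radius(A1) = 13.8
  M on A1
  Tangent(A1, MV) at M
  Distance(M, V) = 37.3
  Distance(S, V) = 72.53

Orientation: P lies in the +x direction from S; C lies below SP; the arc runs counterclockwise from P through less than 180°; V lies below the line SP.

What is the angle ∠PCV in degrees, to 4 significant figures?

154.2°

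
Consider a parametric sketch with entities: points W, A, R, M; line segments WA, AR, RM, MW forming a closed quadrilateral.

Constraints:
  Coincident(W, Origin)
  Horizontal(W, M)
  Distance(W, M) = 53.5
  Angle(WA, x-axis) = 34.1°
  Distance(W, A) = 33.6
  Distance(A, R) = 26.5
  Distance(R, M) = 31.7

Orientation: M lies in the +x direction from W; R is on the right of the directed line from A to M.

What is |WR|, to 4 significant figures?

23.72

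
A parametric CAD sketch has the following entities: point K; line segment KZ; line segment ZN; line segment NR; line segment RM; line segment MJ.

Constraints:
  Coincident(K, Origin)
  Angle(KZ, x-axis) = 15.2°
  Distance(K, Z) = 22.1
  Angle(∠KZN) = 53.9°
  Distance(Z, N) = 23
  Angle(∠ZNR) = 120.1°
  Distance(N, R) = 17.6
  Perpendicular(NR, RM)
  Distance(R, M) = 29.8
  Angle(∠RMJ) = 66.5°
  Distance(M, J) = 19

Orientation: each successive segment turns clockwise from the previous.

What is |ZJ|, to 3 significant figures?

11.9

NR is perpendicular to RM, so RM runs at 99.2°; with |RM| = 29.8, M = (-9.02, 10.9). ∠RMJ = 66.5° gives MJ at -14.3° from the x-axis; with |MJ| = 19.0, J = (9.40, 6.22). Then |ZJ| = |J − Z| = 11.9.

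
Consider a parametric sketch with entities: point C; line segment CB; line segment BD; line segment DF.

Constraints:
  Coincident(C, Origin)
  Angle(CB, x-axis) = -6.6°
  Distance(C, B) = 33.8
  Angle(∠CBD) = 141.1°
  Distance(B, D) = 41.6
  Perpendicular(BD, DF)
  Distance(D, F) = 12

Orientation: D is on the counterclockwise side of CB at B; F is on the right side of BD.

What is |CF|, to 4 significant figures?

75.60

C is at the origin; CB runs at -6.6° with length 33.8, so B = 33.8·(cos -6.6°, sin -6.6°) = (33.58, -3.885). ∠CBD = 141.1°, so BD runs at -6.6° + (180° − 141.1°) = 32.30° from the x-axis; with |BD| = 41.6, D = B + 41.6·(cos 32.30°, sin 32.30°) = (68.74, 18.34). BD is perpendicular to DF; with |DF| = 12.0 on the right of BD, F = D + 12.0·(0.5344, -0.8453) = (75.15, 8.201). Then |CF| = |F − C| = 75.60.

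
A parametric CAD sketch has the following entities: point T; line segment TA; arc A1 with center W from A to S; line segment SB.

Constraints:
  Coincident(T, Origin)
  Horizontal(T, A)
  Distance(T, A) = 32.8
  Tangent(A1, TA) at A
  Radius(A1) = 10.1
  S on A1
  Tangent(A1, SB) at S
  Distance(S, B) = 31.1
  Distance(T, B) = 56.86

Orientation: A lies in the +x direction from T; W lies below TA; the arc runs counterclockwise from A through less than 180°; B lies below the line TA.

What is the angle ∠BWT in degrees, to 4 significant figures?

116.1°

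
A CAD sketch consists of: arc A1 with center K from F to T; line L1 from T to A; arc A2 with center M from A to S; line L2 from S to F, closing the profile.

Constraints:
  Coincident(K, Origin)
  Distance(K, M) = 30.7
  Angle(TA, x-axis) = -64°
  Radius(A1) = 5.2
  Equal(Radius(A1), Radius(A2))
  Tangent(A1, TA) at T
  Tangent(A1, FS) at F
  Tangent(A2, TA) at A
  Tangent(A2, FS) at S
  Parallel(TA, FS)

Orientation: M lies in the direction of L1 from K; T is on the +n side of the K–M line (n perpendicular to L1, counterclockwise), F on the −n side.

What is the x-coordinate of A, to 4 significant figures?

18.13

Tangency of A1 to both parallel lines with radius 5.2 puts T and F at K ± 5.2·n: T = (4.674, 2.280), F = (-4.674, -2.280). Equal radii place A and S the same way about M: A = M + 5.2·n = (18.13, -25.31), S = M − 5.2·n = (8.784, -29.87). So A.x = 18.13.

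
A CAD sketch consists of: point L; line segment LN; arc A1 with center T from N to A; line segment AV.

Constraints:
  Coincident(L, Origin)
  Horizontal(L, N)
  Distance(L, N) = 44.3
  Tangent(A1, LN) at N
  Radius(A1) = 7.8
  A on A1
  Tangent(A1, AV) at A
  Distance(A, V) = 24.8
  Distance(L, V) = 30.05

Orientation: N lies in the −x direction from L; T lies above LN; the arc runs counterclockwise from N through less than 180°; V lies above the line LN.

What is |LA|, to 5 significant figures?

38.649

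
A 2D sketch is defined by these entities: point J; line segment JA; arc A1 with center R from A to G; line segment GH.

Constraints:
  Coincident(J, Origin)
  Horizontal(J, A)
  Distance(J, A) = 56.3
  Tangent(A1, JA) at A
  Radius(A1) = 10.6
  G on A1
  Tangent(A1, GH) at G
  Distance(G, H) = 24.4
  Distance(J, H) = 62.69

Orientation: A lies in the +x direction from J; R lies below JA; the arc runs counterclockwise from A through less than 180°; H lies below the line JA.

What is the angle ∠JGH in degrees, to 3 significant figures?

117°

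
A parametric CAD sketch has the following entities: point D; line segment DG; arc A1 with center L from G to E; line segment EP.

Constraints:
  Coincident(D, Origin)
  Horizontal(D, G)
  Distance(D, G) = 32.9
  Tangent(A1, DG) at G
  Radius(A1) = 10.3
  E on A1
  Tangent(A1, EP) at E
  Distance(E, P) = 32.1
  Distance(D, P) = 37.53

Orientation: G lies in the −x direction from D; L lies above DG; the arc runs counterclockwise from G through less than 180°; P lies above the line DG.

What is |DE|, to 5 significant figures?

24.240

Checks: |LE| = 10.30 ✓; ∠(LE, EP) = 90.00° ✓; |EP| = 32.10 ✓; |DP| = 37.53 ✓.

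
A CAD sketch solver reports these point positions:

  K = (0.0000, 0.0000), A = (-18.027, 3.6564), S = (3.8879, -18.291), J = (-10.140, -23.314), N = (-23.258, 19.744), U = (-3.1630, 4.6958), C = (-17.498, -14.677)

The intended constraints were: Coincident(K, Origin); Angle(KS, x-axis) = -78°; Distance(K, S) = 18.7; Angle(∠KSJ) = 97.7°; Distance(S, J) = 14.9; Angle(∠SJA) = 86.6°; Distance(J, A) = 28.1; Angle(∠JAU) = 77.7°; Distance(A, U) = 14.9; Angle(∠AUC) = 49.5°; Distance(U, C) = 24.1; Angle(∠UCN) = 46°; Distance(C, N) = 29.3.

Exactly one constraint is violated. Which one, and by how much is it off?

Distance(C, N) = 29.3 — off by 5.60.

K = (0.00, 0.00) ✓; KS at -78.00° ✓; |KS| = 18.70 ✓; ∠KSJ = 97.70° ✓; |SJ| = 14.90 ✓; ∠SJA = 86.60° ✓; |JA| = 28.10 ✓; ∠JAU = 77.70° ✓; |AU| = 14.90 ✓; ∠AUC = 49.50° ✓; |UC| = 24.10 ✓; ∠UCN = 46.00° ✓; |CN| = 34.90 ✗.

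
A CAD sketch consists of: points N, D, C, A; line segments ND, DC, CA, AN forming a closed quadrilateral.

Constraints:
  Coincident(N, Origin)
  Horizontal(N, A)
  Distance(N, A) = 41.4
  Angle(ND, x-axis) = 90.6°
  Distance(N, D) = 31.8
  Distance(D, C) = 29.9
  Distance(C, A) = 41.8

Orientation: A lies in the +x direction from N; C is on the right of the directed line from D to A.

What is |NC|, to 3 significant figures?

1.93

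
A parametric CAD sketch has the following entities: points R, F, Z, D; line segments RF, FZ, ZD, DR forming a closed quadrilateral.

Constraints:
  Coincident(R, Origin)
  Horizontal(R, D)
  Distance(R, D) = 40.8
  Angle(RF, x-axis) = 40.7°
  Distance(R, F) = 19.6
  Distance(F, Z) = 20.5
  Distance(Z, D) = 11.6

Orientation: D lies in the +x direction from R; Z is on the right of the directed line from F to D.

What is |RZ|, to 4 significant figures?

29.38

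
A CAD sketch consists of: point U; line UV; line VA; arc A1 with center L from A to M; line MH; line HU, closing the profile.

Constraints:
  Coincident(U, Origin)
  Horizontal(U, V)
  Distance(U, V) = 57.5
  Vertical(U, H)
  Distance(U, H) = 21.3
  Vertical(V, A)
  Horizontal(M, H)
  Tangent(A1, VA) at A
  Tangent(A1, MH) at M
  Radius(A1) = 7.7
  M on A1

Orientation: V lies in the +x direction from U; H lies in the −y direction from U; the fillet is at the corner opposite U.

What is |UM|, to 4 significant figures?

54.16

The virtual corner opposite U is at (57.50, -21.30). The tangent condition forces LA to be normal to VA and A1 meets MH tangentially, so LM is at right angles to MH, with radius 7.7, so the center L sits 7.7 in from both sides at L = (49.80, -13.60). That places the tangent points at A = (57.50, -13.60) on VA and M = (49.80, -21.30) on MH. Then |UM| = |M − U| = 54.16.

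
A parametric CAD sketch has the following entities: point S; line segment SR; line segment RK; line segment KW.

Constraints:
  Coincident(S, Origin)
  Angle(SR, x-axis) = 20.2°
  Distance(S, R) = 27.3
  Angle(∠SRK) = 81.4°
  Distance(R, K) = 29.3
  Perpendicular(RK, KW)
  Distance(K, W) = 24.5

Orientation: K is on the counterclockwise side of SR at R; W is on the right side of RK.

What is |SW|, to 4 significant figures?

57.34

S is at the origin; SR runs at 20.2° with length 27.3, so R = 27.3·(cos 20.2°, sin 20.2°) = (25.62, 9.427). ∠SRK = 81.4°, so RK runs at 20.2° + (180° − 81.4°) = 118.8° from the x-axis; with |RK| = 29.3, K = R + 29.3·(cos 118.8°, sin 118.8°) = (11.51, 35.10). RK is perpendicular to KW; with |KW| = 24.5 on the right of RK, W = K + 24.5·(0.8763, 0.4818) = (32.97, 46.91). Then |SW| = |W − S| = 57.34.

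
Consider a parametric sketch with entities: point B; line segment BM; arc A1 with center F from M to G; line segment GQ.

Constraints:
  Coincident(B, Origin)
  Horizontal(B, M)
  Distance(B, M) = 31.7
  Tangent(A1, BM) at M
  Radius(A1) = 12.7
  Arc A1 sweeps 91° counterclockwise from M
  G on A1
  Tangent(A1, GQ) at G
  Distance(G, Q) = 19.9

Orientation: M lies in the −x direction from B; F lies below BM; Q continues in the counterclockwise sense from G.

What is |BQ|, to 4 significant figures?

54.93

B is at the origin; BM is horizontal with |BM| = 31.7 and M on the −x side, so M = (-31.70, 0.000). Tangency of A1 to BM means the radius FM is perpendicular to BM, so F = M + (0, -12.7) = (-31.70, -12.70). On A1, M sits at bearing 90° from F; a 91° counterclockwise sweep puts G at bearing 181°, so G = F + 12.7·(cos 181°, sin 181°) = (-44.40, -12.92). Since A1 is tangent to GQ there, FG ⟂ GQ, so GQ runs along (−sin 181°, cos 181°); with |GQ| = 19.9, Q = (-44.05, -32.82). Then |BQ| = |Q − B| = 54.93.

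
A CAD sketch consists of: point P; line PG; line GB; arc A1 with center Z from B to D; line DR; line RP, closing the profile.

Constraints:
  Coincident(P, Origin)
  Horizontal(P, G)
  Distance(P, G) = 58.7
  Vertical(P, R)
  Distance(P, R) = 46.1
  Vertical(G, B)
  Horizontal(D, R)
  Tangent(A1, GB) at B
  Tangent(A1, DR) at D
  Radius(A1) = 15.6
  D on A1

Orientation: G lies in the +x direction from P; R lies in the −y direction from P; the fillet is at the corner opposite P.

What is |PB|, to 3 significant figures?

66.2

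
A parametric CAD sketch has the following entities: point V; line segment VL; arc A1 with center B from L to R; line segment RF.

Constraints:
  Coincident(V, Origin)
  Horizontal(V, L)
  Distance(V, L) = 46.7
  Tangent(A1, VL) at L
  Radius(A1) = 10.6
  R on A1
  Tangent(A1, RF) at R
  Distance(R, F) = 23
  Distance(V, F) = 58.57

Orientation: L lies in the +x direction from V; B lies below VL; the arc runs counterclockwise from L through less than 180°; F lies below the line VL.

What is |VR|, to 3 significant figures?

39.9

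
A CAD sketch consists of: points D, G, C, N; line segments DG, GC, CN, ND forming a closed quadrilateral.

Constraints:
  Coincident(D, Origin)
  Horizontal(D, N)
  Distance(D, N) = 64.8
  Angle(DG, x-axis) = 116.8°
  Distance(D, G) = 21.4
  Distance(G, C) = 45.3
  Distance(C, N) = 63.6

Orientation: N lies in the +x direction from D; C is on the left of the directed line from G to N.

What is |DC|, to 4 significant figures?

54.76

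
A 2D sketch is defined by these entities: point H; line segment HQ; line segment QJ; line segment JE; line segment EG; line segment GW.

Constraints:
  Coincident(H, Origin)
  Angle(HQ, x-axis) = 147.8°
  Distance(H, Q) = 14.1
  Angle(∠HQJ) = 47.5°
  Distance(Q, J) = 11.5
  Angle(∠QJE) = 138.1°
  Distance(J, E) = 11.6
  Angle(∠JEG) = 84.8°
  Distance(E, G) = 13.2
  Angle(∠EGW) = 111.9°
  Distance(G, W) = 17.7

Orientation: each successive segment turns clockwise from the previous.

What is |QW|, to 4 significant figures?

10.74

H is at the origin; HQ runs at 147.8° with length 14.1, so Q = (-11.93, 7.514). ∠HQJ = 47.5° gives QJ at 15.30° from the x-axis; with |QJ| = 11.5, J = (-0.8389, 10.55). ∠QJE = 138.1° gives JE at -26.60° from the x-axis; with |JE| = 11.6, E = (9.533, 5.354). ∠JEG = 84.8° gives EG at -121.8° from the x-axis; with |EG| = 13.2, G = (2.577, -5.864). ∠EGW = 111.9° gives GW at 170.1° from the x-axis; with |GW| = 17.7, W = (-14.86, -2.821). Then |QW| = |W − Q| = 10.74.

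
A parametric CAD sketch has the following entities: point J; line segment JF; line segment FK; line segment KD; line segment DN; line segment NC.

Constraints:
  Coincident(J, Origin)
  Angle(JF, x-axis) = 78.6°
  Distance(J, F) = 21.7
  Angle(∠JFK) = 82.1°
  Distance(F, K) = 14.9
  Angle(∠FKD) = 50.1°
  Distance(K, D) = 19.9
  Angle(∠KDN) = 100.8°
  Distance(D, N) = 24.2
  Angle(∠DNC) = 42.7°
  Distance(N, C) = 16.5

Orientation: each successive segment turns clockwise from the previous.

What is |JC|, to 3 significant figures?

22.7

∠KDN = 100.8° gives DN at 132° from the x-axis; with |DN| = 24.2, N = (-14.8, 24.3). ∠DNC = 42.7° gives NC at -5.70° from the x-axis; with |NC| = 16.5, C = (1.61, 22.6). Then |JC| = |C − J| = 22.7.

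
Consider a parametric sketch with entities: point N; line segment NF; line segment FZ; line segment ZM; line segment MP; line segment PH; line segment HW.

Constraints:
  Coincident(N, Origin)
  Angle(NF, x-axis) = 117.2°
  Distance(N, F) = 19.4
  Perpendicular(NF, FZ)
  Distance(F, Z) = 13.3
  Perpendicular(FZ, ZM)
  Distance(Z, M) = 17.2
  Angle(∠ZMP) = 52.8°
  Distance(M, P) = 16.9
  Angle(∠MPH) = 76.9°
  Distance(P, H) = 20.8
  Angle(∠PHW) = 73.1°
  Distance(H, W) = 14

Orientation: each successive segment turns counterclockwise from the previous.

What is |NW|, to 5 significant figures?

24.821

∠MPH = 76.9° gives PH at 167.50° from the x-axis; with |PH| = 20.8, H = (-25.840, 15.620). ∠PHW = 73.1° gives HW at -85.600° from the x-axis; with |HW| = 14.0, W = (-24.765, 1.6615). Then |NW| = |W − N| = 24.821.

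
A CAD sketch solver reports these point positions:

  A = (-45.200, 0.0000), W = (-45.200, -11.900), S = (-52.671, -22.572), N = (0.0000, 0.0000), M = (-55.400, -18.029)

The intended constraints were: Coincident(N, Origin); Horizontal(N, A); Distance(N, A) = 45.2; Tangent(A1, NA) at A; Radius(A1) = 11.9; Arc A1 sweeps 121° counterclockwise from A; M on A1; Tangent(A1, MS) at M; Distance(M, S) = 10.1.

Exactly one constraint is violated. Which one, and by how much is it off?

Distance(M, S) = 10.1 — off by 4.80.

N = (0.00, 0.00) ✓; N.y = 0.00, A.y = 0.00 ✓; |NA| = 45.20 ✓; ∠(WA, AN) = 90.00° ✓; |WA| = 11.90 ✓; bearing(W→M) − bearing(W→A) = 121.0° ✓; |WM| = 11.90 ✓; ∠(WM, MS) = 90.01° ✓; |MS| = 5.300 ✗.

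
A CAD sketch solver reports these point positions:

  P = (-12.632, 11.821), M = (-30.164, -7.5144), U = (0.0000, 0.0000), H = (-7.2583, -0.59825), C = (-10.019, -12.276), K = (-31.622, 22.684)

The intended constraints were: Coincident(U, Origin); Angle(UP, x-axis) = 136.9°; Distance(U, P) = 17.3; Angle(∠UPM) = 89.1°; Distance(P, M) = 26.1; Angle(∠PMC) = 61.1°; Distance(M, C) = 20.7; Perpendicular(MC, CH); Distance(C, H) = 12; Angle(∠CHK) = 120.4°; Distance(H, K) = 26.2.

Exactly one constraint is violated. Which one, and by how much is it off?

Distance(H, K) = 26.2 — off by 7.50.

U = (0.00, 0.00) ✓; UP at 136.9° ✓; |UP| = 17.30 ✓; ∠UPM = 89.10° ✓; |PM| = 26.10 ✓; ∠PMC = 61.10° ✓; |MC| = 20.70 ✓; ∠(MC, CH) = 90.00° ✓; |CH| = 12.00 ✓; ∠CHK = 120.4° ✓; |HK| = 33.70 ✗.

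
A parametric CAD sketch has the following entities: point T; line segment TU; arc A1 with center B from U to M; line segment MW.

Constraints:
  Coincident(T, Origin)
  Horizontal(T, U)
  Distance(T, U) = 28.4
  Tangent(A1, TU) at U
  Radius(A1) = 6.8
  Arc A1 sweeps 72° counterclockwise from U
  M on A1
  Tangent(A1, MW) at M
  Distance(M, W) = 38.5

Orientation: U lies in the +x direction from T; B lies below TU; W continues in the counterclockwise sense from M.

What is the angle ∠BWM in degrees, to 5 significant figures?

10.016°

T is at the origin; TU is horizontal with |TU| = 28.4 and U on the +x side, so U = (28.400, 0.0000). The tangent condition forces BU to be normal to TU, so B = U + (0, -6.8) = (28.400, -6.8000). On A1, U sits at bearing 90° from B; a 72° counterclockwise sweep puts M at bearing 162°, so M = B + 6.8·(cos 162°, sin 162°) = (21.933, -4.6987). The tangent condition forces BM to be normal to MW, so MW runs along (−sin 162°, cos 162°); with |MW| = 38.5, W = (10.036, -41.314). Then cos ∠BWM = WB·WM / (|WB||WM|), giving 10.016°.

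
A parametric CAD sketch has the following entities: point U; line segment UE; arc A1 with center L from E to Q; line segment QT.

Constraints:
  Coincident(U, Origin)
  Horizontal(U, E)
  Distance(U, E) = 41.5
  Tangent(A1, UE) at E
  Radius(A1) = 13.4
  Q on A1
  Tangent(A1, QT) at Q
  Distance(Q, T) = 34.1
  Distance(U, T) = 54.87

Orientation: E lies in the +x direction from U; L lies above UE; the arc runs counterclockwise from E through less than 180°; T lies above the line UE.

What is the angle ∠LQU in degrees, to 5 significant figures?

19.698°

Checks: ∠(LE, EU) = 90.00° ✓; |LQ| = 13.40 ✓; ∠(LQ, QT) = 90.00° ✓; |QT| = 34.10 ✓; |UT| = 54.87 ✓.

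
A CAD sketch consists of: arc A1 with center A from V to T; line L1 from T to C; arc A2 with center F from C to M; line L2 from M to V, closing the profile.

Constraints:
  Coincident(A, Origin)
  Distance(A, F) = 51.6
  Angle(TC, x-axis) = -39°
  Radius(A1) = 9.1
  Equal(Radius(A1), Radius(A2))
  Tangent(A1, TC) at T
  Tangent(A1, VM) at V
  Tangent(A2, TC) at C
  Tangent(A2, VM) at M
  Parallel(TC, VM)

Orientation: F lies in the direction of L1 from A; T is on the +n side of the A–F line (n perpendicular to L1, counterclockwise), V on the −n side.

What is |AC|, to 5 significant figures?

52.396

Tangency of A1 to both parallel lines with radius 9.1 puts T and V at A ± 9.1·n: T = (5.7268, 7.0720), V = (-5.7268, -7.0720). Equal radii place C and M the same way about F: C = F + 9.1·n = (45.828, -25.401), M = F − 9.1·n = (34.374, -39.545). Then |AC| = |C − A| = 52.396.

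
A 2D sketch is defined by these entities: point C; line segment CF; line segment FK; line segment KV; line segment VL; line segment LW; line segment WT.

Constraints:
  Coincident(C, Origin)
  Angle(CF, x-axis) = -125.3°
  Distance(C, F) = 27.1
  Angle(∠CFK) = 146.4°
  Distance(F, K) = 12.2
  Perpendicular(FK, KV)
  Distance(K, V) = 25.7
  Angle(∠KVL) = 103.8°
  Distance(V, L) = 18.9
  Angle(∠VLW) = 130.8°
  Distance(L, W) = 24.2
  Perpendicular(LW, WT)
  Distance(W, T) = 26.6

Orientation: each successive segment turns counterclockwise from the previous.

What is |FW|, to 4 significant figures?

30.53

C is at the origin; CF runs at -125.3° with length 27.1, so F = (-15.66, -22.12). ∠CFK = 146.4° gives FK at -91.70° from the x-axis; with |FK| = 12.2, K = (-16.02, -34.31). FK ⟂ KV, so KV runs at -1.700°; with |KV| = 25.7, V = (9.667, -35.07). ∠KVL = 103.8° gives VL at 74.50° from the x-axis; with |VL| = 18.9, L = (14.72, -16.86). ∠VLW = 130.8° gives LW at 123.7° from the x-axis; with |LW| = 24.2, W = (1.290, 3.272). Then |FW| = |W − F| = 30.53.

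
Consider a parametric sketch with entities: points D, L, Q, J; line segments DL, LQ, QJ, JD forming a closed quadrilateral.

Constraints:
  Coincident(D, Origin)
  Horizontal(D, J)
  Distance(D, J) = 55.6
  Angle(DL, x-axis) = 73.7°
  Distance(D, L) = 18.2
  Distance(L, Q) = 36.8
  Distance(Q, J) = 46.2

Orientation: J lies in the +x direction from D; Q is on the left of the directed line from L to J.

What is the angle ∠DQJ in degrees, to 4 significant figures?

67.96°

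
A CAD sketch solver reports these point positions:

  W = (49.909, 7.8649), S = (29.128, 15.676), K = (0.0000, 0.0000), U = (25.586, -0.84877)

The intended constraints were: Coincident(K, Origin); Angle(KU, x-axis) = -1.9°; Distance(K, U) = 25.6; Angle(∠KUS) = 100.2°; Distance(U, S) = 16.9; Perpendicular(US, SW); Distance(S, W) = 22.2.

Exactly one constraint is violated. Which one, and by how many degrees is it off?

Perpendicular(US, SW) — off by 8.50°.

K = (0.00, 0.00) ✓; KU at -1.900° ✓; |KU| = 25.60 ✓; ∠KUS = 100.2° ✓; |US| = 16.90 ✓; ∠(US, SW) = 98.50° ✗; |SW| = 22.20 ✓.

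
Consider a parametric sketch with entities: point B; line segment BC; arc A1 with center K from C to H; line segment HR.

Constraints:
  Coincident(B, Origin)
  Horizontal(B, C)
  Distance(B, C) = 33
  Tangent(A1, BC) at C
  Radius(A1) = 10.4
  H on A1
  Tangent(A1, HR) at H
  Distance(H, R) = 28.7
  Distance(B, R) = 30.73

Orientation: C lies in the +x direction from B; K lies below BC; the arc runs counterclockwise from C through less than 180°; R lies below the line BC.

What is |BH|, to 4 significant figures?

24.65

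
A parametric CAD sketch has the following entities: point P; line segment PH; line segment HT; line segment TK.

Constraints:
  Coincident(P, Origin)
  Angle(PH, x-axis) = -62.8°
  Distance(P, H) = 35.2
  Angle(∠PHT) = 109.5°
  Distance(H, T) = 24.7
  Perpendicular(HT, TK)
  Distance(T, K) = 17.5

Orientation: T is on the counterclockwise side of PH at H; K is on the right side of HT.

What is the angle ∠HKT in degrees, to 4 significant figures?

54.68°

P is at the origin; PH runs at -62.8° with length 35.2, so H = 35.2·(cos -62.8°, sin -62.8°) = (16.09, -31.31). ∠PHT = 109.5°, so HT runs at -62.8° + (180° − 109.5°) = 7.700° from the x-axis; with |HT| = 24.7, T = H + 24.7·(cos 7.700°, sin 7.700°) = (40.57, -28.00). HT ⟂ TK; with |TK| = 17.5 on the right of HT, K = T + 17.5·(0.1340, -0.9910) = (42.91, -45.34). Then cos ∠HKT = KH·KT / (|KH||KT|), giving 54.68°.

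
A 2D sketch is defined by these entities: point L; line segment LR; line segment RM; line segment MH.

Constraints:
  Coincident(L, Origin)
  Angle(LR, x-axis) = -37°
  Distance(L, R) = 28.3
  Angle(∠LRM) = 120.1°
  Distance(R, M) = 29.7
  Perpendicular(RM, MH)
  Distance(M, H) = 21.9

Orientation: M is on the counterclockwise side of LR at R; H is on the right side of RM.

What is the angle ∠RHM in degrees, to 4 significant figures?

53.60°

L is at the origin; LR runs at -37.0° with length 28.3, so R = 28.3·(cos -37.0°, sin -37.0°) = (22.60, -17.03). ∠LRM = 120.1°, so RM runs at -37.0° + (180° − 120.1°) = 22.90° from the x-axis; with |RM| = 29.7, M = R + 29.7·(cos 22.90°, sin 22.90°) = (49.96, -5.474). RM is perpendicular to MH; with |MH| = 21.9 on the right of RM, H = M + 21.9·(0.3891, -0.9212) = (58.48, -25.65). Then cos ∠RHM = HR·HM / (|HR||HM|), giving 53.60°.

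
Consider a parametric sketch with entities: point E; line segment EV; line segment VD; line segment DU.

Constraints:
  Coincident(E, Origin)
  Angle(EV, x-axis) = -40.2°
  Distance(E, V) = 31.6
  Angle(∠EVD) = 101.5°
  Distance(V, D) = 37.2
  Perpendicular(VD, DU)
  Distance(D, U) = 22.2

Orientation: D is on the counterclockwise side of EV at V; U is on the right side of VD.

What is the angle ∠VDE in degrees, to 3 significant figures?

35.4°

E is at the origin; EV runs at -40.2° with length 31.6, so V = 31.6·(cos -40.2°, sin -40.2°) = (24.1, -20.4). ∠EVD = 101.5°, so VD runs at -40.2° + (180° − 101.5°) = 38.3° from the x-axis; with |VD| = 37.2, D = V + 37.2·(cos 38.3°, sin 38.3°) = (53.3, 2.66). Then cos ∠VDE = DV·DE / (|DV||DE|), giving 35.4°.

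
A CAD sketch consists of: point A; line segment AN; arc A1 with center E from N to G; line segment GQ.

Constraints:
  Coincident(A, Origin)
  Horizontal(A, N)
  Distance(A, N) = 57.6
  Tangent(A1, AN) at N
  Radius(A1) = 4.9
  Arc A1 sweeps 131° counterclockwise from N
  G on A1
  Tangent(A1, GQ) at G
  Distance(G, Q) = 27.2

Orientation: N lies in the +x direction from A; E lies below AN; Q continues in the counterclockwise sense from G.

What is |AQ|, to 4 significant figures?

77.25

On A1, N sits at bearing 90° from E; a 131° counterclockwise sweep puts G at bearing 221°, so G = E + 4.9·(cos 221°, sin 221°) = (53.90, -8.115). The tangent condition forces EG to be normal to GQ, so GQ runs along (−sin 221°, cos 221°); with |GQ| = 27.2, Q = (71.75, -28.64). Then |AQ| = |Q − A| = 77.25.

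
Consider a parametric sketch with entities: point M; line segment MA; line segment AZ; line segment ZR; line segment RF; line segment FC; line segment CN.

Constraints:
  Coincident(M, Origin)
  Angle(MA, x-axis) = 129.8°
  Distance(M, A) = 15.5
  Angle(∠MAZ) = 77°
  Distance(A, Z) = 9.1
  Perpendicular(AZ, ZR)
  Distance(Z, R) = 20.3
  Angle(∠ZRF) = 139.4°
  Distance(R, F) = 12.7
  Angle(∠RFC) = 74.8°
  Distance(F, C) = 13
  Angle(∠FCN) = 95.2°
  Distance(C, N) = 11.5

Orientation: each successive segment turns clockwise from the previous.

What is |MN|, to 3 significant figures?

3.39

M is at the origin; MA runs at 129.8° with length 15.5, so A = (-9.92, 11.9). ∠MAZ = 77.0° gives AZ at 26.8° from the x-axis; with |AZ| = 9.1, Z = (-1.80, 16.0). AZ ⟂ ZR, so ZR runs at -63.2°; with |ZR| = 20.3, R = (7.35, -2.11). ∠ZRF = 139.4° gives RF at -104° from the x-axis; with |RF| = 12.7, F = (4.32, -14.4). ∠RFC = 74.8° gives FC at 151° from the x-axis; with |FC| = 13.0, C = (-7.05, -8.14). ∠FCN = 95.2° gives CN at 66.2° from the x-axis; with |CN| = 11.5, N = (-2.41, 2.38). Then |MN| = |N − M| = 3.39.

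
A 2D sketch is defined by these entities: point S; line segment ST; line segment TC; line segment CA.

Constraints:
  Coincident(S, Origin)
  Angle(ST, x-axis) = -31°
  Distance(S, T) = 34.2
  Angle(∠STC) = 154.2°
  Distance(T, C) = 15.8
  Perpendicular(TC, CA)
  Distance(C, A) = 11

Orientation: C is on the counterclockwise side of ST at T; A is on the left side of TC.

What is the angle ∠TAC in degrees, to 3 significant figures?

55.2°

S is at the origin; ST runs at -31.0° with length 34.2, so T = 34.2·(cos -31.0°, sin -31.0°) = (29.3, -17.6). ∠STC = 154.2°, so TC runs at -31.0° + (180° − 154.2°) = -5.20° from the x-axis; with |TC| = 15.8, C = T + 15.8·(cos -5.20°, sin -5.20°) = (45.1, -19.0). TC ⟂ CA; with |CA| = 11.0 on the left of TC, A = C + 11.0·(0.0906, 0.996) = (46.0, -8.09). Then cos ∠TAC = AT·AC / (|AT||AC|), giving 55.2°.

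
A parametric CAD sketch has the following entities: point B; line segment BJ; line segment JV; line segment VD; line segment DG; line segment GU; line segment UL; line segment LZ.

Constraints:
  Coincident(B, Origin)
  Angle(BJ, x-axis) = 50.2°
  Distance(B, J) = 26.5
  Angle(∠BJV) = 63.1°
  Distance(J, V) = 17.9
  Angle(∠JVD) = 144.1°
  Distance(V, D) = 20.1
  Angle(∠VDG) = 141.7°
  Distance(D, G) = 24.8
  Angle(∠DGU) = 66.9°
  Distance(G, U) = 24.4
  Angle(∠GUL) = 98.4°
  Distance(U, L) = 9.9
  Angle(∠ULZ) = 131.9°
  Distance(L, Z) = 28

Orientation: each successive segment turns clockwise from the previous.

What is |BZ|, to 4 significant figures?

32.09

B is at the origin; BJ runs at 50.2° with length 26.5, so J = (16.96, 20.36). ∠BJV = 63.1° gives JV at -66.70° from the x-axis; with |JV| = 17.9, V = (24.04, 3.919). ∠JVD = 144.1° gives VD at -102.6° from the x-axis; with |VD| = 20.1, D = (19.66, -15.70). ∠VDG = 141.7° gives DG at -140.9° from the x-axis; with |DG| = 24.8, G = (0.4125, -31.34). ∠DGU = 66.9° gives GU at 106.0° from the x-axis; with |GU| = 24.4, U = (-6.313, -7.883). ∠GUL = 98.4° gives UL at 24.40° from the x-axis; with |UL| = 9.9, L = (2.703, -3.793). ∠ULZ = 131.9° gives LZ at -23.70° from the x-axis; with |LZ| = 28.0, Z = (28.34, -15.05). Then |BZ| = |Z − B| = 32.09.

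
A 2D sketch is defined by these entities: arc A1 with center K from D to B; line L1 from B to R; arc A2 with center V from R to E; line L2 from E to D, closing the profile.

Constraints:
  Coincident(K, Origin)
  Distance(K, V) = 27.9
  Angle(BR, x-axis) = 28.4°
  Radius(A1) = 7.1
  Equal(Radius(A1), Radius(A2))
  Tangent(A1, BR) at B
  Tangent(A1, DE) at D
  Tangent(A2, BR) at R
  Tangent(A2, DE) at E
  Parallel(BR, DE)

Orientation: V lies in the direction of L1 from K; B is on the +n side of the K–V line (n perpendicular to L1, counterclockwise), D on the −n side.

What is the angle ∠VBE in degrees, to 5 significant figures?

12.697°

The slot axis is L1's direction at 28.4°, so u = (cos 28.4°, sin 28.4°) = (0.87965, 0.47562) and n = (−sin 28.4°, cos 28.4°) = (-0.47562, 0.87965). K is at the origin and V lies 27.9 along u from K, so V = 27.9·u = (24.542, 13.270). Tangency of A1 to both parallel lines with radius 7.1 puts B and D at K ± 7.1·n: B = (-3.3769, 6.2455), D = (3.3769, -6.2455). Equal radii place R and E the same way about V: R = V + 7.1·n = (21.165, 19.515), E = V − 7.1·n = (27.919, 7.0244). Then cos ∠VBE = BV·BE / (|BV||BE|), giving 12.697°.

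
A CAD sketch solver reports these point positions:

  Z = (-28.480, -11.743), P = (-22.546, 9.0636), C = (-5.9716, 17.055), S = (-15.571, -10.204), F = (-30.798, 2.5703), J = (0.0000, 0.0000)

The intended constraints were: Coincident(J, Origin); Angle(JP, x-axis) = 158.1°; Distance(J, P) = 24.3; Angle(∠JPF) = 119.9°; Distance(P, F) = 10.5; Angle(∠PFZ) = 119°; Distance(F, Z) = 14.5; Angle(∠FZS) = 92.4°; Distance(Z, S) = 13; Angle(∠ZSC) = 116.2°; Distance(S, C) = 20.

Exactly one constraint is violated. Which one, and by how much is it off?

Distance(S, C) = 20 — off by 8.90.

J = (0.00, 0.00) ✓; JP at 158.1° ✓; |JP| = 24.30 ✓; ∠JPF = 119.9° ✓; |PF| = 10.50 ✓; ∠PFZ = 119.0° ✓; |FZ| = 14.50 ✓; ∠FZS = 92.40° ✓; |ZS| = 13.00 ✓; ∠ZSC = 116.2° ✓; |SC| = 28.90 ✗.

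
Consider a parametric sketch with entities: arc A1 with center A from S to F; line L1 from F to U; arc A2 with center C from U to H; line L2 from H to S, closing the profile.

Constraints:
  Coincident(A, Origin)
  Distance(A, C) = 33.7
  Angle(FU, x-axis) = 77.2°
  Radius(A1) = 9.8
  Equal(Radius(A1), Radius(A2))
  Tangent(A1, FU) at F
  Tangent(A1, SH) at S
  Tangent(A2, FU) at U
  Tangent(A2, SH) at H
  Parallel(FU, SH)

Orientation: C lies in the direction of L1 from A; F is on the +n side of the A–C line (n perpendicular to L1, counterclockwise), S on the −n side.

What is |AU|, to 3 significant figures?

35.1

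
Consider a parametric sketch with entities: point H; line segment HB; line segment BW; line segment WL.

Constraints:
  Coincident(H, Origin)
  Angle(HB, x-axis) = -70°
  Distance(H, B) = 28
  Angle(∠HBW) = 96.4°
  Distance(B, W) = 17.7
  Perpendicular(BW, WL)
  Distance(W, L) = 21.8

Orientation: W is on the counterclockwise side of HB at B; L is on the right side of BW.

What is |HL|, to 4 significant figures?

53.82

H is at the origin; HB runs at -70.0° with length 28.0, so B = 28.0·(cos -70.0°, sin -70.0°) = (9.577, -26.31). ∠HBW = 96.4°, so BW runs at -70.0° + (180° − 96.4°) = 13.60° from the x-axis; with |BW| = 17.7, W = B + 17.7·(cos 13.60°, sin 13.60°) = (26.78, -22.15). The perpendicularity gives WL at right angles to BW; with |WL| = 21.8 on the right of BW, L = W + 21.8·(0.2351, -0.9720) = (31.91, -43.34). Then |HL| = |L − H| = 53.82.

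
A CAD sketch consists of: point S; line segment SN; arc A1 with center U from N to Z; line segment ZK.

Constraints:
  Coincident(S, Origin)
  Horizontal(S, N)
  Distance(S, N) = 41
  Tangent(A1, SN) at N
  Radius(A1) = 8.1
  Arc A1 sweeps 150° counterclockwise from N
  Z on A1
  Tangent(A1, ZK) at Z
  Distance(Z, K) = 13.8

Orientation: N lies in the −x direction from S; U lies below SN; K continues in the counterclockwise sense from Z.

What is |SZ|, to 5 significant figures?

47.518

Tangency of A1 to SN means the radius UN is perpendicular to SN, so U = N + (0, -8.1) = (-41.000, -8.1000). On A1, N sits at bearing 90° from U; a 150° counterclockwise sweep puts Z at bearing 240°, so Z = U + 8.1·(cos 240°, sin 240°) = (-45.050, -15.115). Then |SZ| = |Z − S| = 47.518.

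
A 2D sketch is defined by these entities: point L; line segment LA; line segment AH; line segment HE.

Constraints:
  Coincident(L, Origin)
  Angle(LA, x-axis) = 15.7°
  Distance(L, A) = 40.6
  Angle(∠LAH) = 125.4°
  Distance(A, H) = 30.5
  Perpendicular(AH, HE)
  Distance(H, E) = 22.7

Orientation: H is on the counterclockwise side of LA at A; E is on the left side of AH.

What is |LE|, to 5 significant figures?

55.010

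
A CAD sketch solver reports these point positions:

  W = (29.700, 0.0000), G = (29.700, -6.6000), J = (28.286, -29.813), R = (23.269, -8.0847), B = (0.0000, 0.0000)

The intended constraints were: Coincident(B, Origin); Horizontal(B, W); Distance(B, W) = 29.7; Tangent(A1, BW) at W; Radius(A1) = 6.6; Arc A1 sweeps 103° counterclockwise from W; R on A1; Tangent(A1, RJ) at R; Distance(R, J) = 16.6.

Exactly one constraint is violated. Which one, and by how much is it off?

Distance(R, J) = 16.6 — off by 5.70.

B = (0.00, 0.00) ✓; B.y = 0.00, W.y = 0.00 ✓; |BW| = 29.70 ✓; ∠(GW, WB) = 90.00° ✓; |GW| = 6.600 ✓; bearing(G→R) − bearing(G→W) = 103.0° ✓; |GR| = 6.600 ✓; ∠(GR, RJ) = 90.00° ✓; |RJ| = 22.30 ✗.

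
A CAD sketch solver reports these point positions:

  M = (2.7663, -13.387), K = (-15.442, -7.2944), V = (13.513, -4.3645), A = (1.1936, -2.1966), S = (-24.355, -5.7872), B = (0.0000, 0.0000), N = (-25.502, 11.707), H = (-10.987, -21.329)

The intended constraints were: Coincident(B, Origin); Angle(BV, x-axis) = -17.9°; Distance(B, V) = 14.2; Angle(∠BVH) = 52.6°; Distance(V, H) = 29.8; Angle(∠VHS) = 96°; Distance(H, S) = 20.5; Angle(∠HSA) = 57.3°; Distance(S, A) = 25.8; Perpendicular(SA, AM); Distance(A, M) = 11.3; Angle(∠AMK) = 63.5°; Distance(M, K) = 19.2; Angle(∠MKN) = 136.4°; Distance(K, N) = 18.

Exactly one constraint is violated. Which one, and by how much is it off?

Distance(K, N) = 18 — off by 3.50.

B = (0.00, 0.00) ✓; BV at -17.90° ✓; |BV| = 14.20 ✓; ∠BVH = 52.60° ✓; |VH| = 29.80 ✓; ∠VHS = 96.00° ✓; |HS| = 20.50 ✓; ∠HSA = 57.30° ✓; |SA| = 25.80 ✓; ∠(SA, AM) = 90.00° ✓; |AM| = 11.30 ✓; ∠AMK = 63.50° ✓; |MK| = 19.20 ✓; ∠MKN = 136.4° ✓; |KN| = 21.50 ✗.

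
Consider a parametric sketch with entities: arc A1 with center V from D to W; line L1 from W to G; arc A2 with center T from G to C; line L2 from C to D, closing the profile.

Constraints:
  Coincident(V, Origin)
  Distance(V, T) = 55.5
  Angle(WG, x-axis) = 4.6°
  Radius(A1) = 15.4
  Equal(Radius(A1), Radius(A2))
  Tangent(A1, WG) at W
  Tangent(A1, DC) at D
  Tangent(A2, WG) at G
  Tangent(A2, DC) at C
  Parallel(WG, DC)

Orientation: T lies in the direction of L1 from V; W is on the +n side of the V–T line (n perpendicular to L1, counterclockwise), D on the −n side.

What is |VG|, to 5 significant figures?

57.597

The slot axis is L1's direction at 4.6°, so u = (cos 4.6°, sin 4.6°) = (0.99678, 0.080199) and n = (−sin 4.6°, cos 4.6°) = (-0.080199, 0.99678). V is at the origin and T lies 55.5 along u from V, so T = 55.5·u = (55.321, 4.4510). Tangency of A1 to both parallel lines with radius 15.4 puts W and D at V ± 15.4·n: W = (-1.2351, 15.350), D = (1.2351, -15.350). Equal radii place G and C the same way about T: G = T + 15.4·n = (54.086, 19.801), C = T − 15.4·n = (56.556, -10.899). Then |VG| = |G − V| = 57.597.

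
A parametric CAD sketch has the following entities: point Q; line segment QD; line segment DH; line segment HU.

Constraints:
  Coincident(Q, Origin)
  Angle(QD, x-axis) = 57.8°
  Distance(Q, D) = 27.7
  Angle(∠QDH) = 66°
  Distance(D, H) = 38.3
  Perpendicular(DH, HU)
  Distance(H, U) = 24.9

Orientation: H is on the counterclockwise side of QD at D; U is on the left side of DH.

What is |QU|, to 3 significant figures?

27.0

Q is at the origin; QD runs at 57.8° with length 27.7, so D = 27.7·(cos 57.8°, sin 57.8°) = (14.8, 23.4). ∠QDH = 66.0°, so DH runs at 57.8° + (180° − 66.0°) = 172° from the x-axis; with |DH| = 38.3, H = D + 38.3·(cos 172°, sin 172°) = (-23.1, 28.9). DH is perpendicular to HU; with |HU| = 24.9 on the left of DH, U = H + 24.9·(-0.143, -0.990) = (-26.7, 4.26). Then |QU| = |U − Q| = 27.0.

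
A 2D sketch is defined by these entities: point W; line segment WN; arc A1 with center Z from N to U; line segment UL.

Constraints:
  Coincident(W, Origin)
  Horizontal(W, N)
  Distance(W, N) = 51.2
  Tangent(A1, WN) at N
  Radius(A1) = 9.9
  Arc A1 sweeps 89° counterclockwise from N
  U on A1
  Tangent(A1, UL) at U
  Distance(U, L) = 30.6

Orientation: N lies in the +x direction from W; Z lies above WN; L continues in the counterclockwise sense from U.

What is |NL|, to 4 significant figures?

41.65

W is at the origin; W and N share the same y with |WN| = 51.2 and N on the +x side, so N = (51.20, 0.000). The tangent condition forces ZN to be normal to WN, so Z = N + (0, 9.9) = (51.20, 9.900). On A1, N sits at bearing -90° from Z; an 89° counterclockwise sweep puts U at bearing -1°, so U = Z + 9.9·(cos -1°, sin -1°) = (61.10, 9.727). A1 meets UL tangentially, so ZU is at right angles to UL, so UL runs along (−sin -1°, cos -1°); with |UL| = 30.6, L = (61.63, 40.32). Then |NL| = |L − N| = 41.65.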